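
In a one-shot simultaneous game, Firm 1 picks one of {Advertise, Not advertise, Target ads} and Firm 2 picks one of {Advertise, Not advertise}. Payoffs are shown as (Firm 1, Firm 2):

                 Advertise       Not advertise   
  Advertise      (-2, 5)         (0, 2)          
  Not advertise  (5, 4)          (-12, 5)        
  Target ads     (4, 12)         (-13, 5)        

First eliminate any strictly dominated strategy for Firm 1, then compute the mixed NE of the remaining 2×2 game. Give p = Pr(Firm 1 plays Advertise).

Firm 1's strategy Target ads is strictly dominated by Not advertise: 5 > 4 and -12 > -13. Eliminate Target ads.
For Firm 2 to be willing to mix, Firm 2 must be indifferent between Advertise and Not advertise, which pins down Firm 1's mix.
  Firm 2's payoff from Advertise: p·5 + (1−p)·4 = p + 4
  Firm 2's payoff from Not advertise: p·2 + (1−p)·5 = -3p + 5
  p + 4 = -3p + 5  ⇒  4p = 1  ⇒  p = 1/4.

p = 1/4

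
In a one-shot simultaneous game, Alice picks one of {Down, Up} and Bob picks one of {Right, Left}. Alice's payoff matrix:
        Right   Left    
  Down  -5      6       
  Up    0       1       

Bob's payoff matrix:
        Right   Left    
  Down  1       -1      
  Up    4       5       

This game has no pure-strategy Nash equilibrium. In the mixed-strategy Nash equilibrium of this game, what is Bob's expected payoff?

In a mixed equilibrium Bob is indifferent between Right and Left; this condition fixes p.
  Bob's payoff to Right: p·1 + (1−p)·4 = -3p + 4
  Bob's payoff to Left: p·(-1) + (1−p)·5 = -6p + 5
  -3p + 4 = -6p + 5  ⇒  3p = 1  ⇒  p = 1/3.
At equilibrium Bob is indifferent across columns, so Bob's payoff equals the payoff from Right: (1/3)·1 + (2/3)·4 = 3.

3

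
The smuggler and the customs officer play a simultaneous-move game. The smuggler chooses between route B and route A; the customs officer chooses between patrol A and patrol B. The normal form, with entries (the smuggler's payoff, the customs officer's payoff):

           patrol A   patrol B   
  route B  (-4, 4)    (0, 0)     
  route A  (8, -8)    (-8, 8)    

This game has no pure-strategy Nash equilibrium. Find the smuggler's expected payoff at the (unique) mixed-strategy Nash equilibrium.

In a mixed equilibrium the smuggler is indifferent between route B and route A; this condition fixes q.
  the smuggler's payoff to route B: q·(-4) + (1−q)·0 = -4q
  the smuggler's payoff to route A: q·8 + (1−q)·(-8) = 16q - 8
  -4q = 16q - 8  ⇒  -20q = -8  ⇒  q = 2/5.
At equilibrium the smuggler is indifferent across rows, so the smuggler's payoff equals the payoff from route B: (2/5)·(-4) + (3/5)·0 = -8/5.

-8/5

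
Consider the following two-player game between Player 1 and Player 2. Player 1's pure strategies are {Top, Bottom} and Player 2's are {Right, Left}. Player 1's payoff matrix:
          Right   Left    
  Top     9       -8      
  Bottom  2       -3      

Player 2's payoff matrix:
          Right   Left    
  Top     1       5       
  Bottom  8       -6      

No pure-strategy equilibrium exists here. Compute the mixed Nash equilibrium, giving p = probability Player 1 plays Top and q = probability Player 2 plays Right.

Player 1's mix must leave Player 2 indifferent between Right and Left.
  Player 2's payoff from Right: p·1 + (1−p)·8 = -7p + 8
  Player 2's payoff from Left: p·5 + (1−p)·(-6) = 11p - 6
  -7p + 8 = 11p - 6  ⇒  -18p = -14  ⇒  p = 7/9.
For Player 1 to be willing to mix, Player 1 must be indifferent between Top and Bottom, which pins down Player 2's mix.
  Player 1's payoff to Top: q·9 + (1−q)·(-8) = 17q - 8
  Player 1's payoff to Bottom: q·2 + (1−q)·(-3) = 5q - 3
  17q - 8 = 5q - 3  ⇒  12q = 5  ⇒  q = 5/12.

p = 7/9, q = 5/12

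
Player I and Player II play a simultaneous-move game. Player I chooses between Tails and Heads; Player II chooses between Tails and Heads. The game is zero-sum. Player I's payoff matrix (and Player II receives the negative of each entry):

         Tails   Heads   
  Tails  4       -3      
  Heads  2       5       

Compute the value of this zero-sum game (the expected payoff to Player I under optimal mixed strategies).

Set Player I's expected payoff from Tails equal to that from Heads:
  Player I's payoff from Tails: q·4 + (1−q)·(-3) = 7q - 3
  Player I's payoff from Heads: q·2 + (1−q)·5 = -3q + 5
  7q - 3 = -3q + 5  ⇒  10q = 8  ⇒  q = 4/5.
The value is Player I's expected payoff against this mix (using Tails): (4/5)·4 + (1/5)·(-3) = 13/5.

v = 13/5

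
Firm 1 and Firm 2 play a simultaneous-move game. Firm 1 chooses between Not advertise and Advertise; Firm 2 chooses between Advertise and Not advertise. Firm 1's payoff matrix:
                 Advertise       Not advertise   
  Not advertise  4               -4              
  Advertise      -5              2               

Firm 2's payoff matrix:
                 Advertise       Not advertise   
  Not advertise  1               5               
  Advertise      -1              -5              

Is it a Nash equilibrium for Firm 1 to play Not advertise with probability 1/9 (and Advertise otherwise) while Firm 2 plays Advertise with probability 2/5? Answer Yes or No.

Given Firm 1's mix p = 1/9, Firm 2's payoff from Advertise is -7/9 but from Not advertise is -35/9. Firm 2 strictly prefers Advertise, so Firm 2 would not mix.
So the proposed profile is not a Nash equilibrium.

No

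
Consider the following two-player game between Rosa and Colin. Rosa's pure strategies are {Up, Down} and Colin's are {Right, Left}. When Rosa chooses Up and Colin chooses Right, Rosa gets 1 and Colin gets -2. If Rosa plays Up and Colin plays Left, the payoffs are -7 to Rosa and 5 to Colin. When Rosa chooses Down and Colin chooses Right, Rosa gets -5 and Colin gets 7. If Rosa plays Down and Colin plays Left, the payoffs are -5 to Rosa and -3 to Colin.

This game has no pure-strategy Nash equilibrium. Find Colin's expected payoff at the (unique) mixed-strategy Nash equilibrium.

For Colin to be willing to mix, Colin must be indifferent between Right and Left, which pins down Rosa's mix.
  Colin's expected payoff from Right: p·(-2) + (1−p)·7 = -9p + 7
  Colin's expected payoff from Left: p·5 + (1−p)·(-3) = 8p - 3
  -9p + 7 = 8p - 3  ⇒  -17p = -10  ⇒  p = 10/17.
At equilibrium Colin is indifferent across columns, so Colin's payoff equals the payoff from Right: (10/17)·(-2) + (7/17)·7 = 29/17.

29/17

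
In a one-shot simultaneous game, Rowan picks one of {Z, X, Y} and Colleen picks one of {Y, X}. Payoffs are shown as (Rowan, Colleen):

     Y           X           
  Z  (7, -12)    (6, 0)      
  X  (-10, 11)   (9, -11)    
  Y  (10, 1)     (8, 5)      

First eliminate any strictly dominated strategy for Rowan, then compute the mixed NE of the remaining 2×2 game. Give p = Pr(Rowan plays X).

p = 2/13

Rowan's strategy Z is strictly dominated by Y: 10 > 7 and 8 > 6. Eliminate Z.
For Colleen to be willing to mix, Colleen must be indifferent between Y and X, which pins down Rowan's mix.
  Colleen's expected payoff from Y: p·11 + (1−p)·1 = 10p + 1
  Colleen's expected payoff from X: p·(-11) + (1−p)·5 = -16p + 5
  10p + 1 = -16p + 5  ⇒  26p = 4  ⇒  p = 2/13.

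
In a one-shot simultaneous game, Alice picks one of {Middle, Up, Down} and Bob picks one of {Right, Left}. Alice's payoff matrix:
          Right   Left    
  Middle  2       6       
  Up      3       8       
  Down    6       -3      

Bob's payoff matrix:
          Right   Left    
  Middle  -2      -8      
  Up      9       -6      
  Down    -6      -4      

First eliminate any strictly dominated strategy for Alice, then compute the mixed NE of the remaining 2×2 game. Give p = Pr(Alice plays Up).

p = 2/17

Alice's strategy Middle is strictly dominated by Up: 3 > 2 and 8 > 6. Eliminate Middle.
Bob's indifference between Right and Left determines Alice's mixing probability p:
  Bob's expected payoff from Right: p·9 + (1−p)·(-6) = 15p - 6
  Bob's expected payoff from Left: p·(-6) + (1−p)·(-4) = -2p - 4
  15p - 6 = -2p - 4  ⇒  17p = 2  ⇒  p = 2/17.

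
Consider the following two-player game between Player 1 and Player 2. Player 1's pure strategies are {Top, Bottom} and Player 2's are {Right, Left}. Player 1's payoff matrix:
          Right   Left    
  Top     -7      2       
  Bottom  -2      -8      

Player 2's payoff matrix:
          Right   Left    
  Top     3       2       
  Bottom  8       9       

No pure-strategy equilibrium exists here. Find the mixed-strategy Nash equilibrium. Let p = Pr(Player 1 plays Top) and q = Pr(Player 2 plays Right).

For Player 2 to be willing to mix, Player 2 must be indifferent between Right and Left, which pins down Player 1's mix.
  Player 2's payoff from Right: p·3 + (1−p)·8 = -5p + 8
  Player 2's payoff from Left: p·2 + (1−p)·9 = -7p + 9
  -5p + 8 = -7p + 9  ⇒  2p = 1  ⇒  p = 1/2.
In a mixed equilibrium Player 1 is indifferent between Top and Bottom; this condition fixes q.
  Player 1's payoff from Top: q·(-7) + (1−q)·2 = -9q + 2
  Player 1's payoff from Bottom: q·(-2) + (1−q)·(-8) = 6q - 8
  -9q + 2 = 6q - 8  ⇒  -15q = -10  ⇒  q = 2/3.

p = 1/2, q = 2/3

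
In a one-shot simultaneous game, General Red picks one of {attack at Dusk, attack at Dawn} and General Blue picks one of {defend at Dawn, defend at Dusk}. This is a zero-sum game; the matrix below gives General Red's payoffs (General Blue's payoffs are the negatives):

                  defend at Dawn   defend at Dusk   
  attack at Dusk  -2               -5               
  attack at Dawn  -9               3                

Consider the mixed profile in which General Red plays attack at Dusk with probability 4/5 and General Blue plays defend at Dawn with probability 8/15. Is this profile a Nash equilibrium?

Yes

Check General Blue's indifference given General Red's mix p = 4/5:
  payoff from defend at Dawn = 17/5; payoff from defend at Dusk = 17/5 — equal.
Check General Red's indifference given General Blue's mix q = 8/15:
  payoff from attack at Dusk = -17/5; payoff from attack at Dawn = -17/5 — equal.
Both players are indifferent, so neither can profitably deviate.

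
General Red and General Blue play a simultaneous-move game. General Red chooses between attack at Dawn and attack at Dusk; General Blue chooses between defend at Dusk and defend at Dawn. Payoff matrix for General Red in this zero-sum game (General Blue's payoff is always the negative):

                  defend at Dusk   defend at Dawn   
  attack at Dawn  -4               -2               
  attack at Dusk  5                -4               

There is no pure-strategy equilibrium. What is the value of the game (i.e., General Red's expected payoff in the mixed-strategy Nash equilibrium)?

v = -26/11

For General Red to be willing to mix, General Red must be indifferent between attack at Dawn and attack at Dusk, which pins down General Blue's mix.
  General Red's payoff from attack at Dawn: q·(-4) + (1−q)·(-2) = -2q - 2
  General Red's payoff from attack at Dusk: q·5 + (1−q)·(-4) = 9q - 4
  -2q - 2 = 9q - 4  ⇒  -11q = -2  ⇒  q = 2/11.
The value is General Red's expected payoff against this mix (using attack at Dawn): (2/11)·(-4) + (9/11)·(-2) = -26/11.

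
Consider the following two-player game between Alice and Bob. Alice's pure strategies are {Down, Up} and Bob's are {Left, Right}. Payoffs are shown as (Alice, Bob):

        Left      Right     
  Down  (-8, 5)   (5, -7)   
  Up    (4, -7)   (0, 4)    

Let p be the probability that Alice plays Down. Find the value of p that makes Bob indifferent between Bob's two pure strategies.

Alice's mix must leave Bob indifferent between Left and Right.
  Bob's payoff from Left: p·5 + (1−p)·(-7) = 12p - 7
  Bob's payoff from Right: p·(-7) + (1−p)·4 = -11p + 4
  12p - 7 = -11p + 4  ⇒  23p = 11  ⇒  p = 11/23.

p = 11/23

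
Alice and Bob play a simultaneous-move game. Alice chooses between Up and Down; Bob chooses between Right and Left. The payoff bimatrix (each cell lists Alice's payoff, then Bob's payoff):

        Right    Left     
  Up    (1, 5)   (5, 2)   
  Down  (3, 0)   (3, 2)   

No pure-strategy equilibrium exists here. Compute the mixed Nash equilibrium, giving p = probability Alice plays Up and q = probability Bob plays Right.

p = 2/5, q = 1/2

Set Bob's expected payoff from Right equal to that from Left:
  Bob's expected payoff from Right: p·5 + (1−p)·0 = 5p
  Bob's expected payoff from Left: p·2 + (1−p)·2 = 2
  5p = 2  ⇒  5p = 2  ⇒  p = 2/5.
Alice's indifference between Up and Down determines Bob's mixing probability q:
  Alice's expected payoff from Up: q·1 + (1−q)·5 = -4q + 5
  Alice's expected payoff from Down: q·3 + (1−q)·3 = 3
  -4q + 5 = 3  ⇒  -4q = -2  ⇒  q = 1/2.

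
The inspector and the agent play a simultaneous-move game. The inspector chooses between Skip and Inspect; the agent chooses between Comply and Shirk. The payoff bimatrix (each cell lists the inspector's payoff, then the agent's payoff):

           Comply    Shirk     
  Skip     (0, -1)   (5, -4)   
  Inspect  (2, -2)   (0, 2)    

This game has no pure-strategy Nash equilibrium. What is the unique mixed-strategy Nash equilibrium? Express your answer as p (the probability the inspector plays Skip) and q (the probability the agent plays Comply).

In a mixed equilibrium the agent is indifferent between Comply and Shirk; this condition fixes p.
  the agent's payoff from Comply: p·(-1) + (1−p)·(-2) = p - 2
  the agent's payoff from Shirk: p·(-4) + (1−p)·2 = -6p + 2
  p - 2 = -6p + 2  ⇒  7p = 4  ⇒  p = 4/7.
For the inspector to be willing to mix, the inspector must be indifferent between Skip and Inspect, which pins down the agent's mix.
  the inspector's payoff to Skip: q·0 + (1−q)·5 = -5q + 5
  the inspector's payoff to Inspect: q·2 + (1−q)·0 = 2q
  -5q + 5 = 2q  ⇒  -7q = -5  ⇒  q = 5/7.

p = 4/7, q = 5/7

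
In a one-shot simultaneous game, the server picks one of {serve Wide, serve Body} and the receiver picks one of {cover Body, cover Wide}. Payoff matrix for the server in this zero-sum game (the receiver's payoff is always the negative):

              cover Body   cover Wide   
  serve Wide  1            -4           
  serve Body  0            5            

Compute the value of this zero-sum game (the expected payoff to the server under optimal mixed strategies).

In a mixed equilibrium the server is indifferent between serve Wide and serve Body; this condition fixes q.
  the server's payoff from serve Wide: q·1 + (1−q)·(-4) = 5q - 4
  the server's payoff from serve Body: q·0 + (1−q)·5 = -5q + 5
  5q - 4 = -5q + 5  ⇒  10q = 9  ⇒  q = 9/10.
The value is the server's expected payoff against this mix (using serve Wide): (9/10)·1 + (1/10)·(-4) = 1/2.

v = 1/2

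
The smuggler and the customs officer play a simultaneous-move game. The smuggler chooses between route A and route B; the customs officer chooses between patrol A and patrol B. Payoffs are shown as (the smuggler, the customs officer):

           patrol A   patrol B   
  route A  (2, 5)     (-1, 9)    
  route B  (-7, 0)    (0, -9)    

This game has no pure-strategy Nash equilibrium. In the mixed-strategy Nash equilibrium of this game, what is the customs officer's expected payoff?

The smuggler's mix must leave the customs officer indifferent between patrol A and patrol B.
  the customs officer's payoff to patrol A: p·5 + (1−p)·0 = 5p
  the customs officer's payoff to patrol B: p·9 + (1−p)·(-9) = 18p - 9
  5p = 18p - 9  ⇒  -13p = -9  ⇒  p = 9/13.
At equilibrium the customs officer is indifferent across columns, so the customs officer's payoff equals the payoff from patrol A: (9/13)·5 + (4/13)·0 = 45/13.

45/13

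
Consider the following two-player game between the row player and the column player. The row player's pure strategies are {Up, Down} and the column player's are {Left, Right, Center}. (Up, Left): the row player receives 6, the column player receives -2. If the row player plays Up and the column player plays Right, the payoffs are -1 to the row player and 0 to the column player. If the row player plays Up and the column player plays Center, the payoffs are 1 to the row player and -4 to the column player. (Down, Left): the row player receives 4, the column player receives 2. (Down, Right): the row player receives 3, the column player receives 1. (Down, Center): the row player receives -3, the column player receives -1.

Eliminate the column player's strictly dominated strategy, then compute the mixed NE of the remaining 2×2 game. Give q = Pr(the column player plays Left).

q = 2/3

The column player's strategy Center is strictly dominated by Left: -2 > -4 and 2 > -1. Eliminate Center.
The row player's indifference between Up and Down determines the column player's mixing probability q:
  the row player's payoff to Up: q·6 + (1−q)·(-1) = 7q - 1
  the row player's payoff to Down: q·4 + (1−q)·3 = q + 3
  7q - 1 = q + 3  ⇒  6q = 4  ⇒  q = 2/3.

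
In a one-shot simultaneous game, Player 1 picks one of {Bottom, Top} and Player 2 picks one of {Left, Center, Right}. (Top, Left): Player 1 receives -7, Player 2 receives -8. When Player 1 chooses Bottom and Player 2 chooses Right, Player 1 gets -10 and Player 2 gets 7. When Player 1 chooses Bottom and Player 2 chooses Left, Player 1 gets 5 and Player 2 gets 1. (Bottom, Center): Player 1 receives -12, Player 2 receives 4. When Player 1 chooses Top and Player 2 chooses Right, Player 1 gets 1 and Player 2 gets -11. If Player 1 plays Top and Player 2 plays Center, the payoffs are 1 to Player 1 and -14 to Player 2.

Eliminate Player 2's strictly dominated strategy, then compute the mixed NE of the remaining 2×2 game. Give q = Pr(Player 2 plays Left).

q = 11/23

Player 2's strategy Center is strictly dominated by Right: 7 > 4 and -11 > -14. Eliminate Center.
For Player 1 to be willing to mix, Player 1 must be indifferent between Bottom and Top, which pins down Player 2's mix.
  Player 1's expected payoff from Bottom: q·5 + (1−q)·(-10) = 15q - 10
  Player 1's expected payoff from Top: q·(-7) + (1−q)·1 = -8q + 1
  15q - 10 = -8q + 1  ⇒  23q = 11  ⇒  q = 11/23.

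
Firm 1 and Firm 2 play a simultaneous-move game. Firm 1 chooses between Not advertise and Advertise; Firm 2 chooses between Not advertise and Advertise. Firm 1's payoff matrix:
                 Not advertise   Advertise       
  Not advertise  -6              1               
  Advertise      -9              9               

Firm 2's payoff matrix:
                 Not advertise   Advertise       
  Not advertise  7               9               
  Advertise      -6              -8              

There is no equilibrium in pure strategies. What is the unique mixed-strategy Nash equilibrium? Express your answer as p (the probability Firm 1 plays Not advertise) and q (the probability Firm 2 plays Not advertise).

In a mixed equilibrium Firm 2 is indifferent between Not advertise and Advertise; this condition fixes p.
  Firm 2's payoff to Not advertise: p·7 + (1−p)·(-6) = 13p - 6
  Firm 2's payoff to Advertise: p·9 + (1−p)·(-8) = 17p - 8
  13p - 6 = 17p - 8  ⇒  -4p = -2  ⇒  p = 1/2.
Set Firm 1's expected payoff from Not advertise equal to that from Advertise:
  Firm 1's payoff from Not advertise: q·(-6) + (1−q)·1 = -7q + 1
  Firm 1's payoff from Advertise: q·(-9) + (1−q)·9 = -18q + 9
  -7q + 1 = -18q + 9  ⇒  11q = 8  ⇒  q = 8/11.

p = 1/2, q = 8/11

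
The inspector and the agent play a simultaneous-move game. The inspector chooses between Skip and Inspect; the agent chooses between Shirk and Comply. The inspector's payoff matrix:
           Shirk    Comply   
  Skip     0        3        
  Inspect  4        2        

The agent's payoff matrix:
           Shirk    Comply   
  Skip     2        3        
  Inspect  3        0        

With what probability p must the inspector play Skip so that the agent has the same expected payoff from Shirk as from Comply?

The agent's indifference between Shirk and Comply determines the inspector's mixing probability p:
  the agent's expected payoff from Shirk: p·2 + (1−p)·3 = -p + 3
  the agent's expected payoff from Comply: p·3 + (1−p)·0 = 3p
  -p + 3 = 3p  ⇒  -4p = -3  ⇒  p = 3/4.

p = 3/4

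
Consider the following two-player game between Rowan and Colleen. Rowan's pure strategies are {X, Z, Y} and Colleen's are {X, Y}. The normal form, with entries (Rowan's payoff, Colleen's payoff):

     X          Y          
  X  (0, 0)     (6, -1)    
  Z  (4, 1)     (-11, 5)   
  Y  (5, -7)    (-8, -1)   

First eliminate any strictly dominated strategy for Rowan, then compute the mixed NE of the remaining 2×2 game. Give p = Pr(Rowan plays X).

Rowan's strategy Z is strictly dominated by Y: 5 > 4 and -8 > -11. Eliminate Z.
Rowan's mix must leave Colleen indifferent between X and Y.
  Colleen's payoff from X: p·0 + (1−p)·(-7) = 7p - 7
  Colleen's payoff from Y: p·(-1) + (1−p)·(-1) = -1
  7p - 7 = -1  ⇒  7p = 6  ⇒  p = 6/7.

p = 6/7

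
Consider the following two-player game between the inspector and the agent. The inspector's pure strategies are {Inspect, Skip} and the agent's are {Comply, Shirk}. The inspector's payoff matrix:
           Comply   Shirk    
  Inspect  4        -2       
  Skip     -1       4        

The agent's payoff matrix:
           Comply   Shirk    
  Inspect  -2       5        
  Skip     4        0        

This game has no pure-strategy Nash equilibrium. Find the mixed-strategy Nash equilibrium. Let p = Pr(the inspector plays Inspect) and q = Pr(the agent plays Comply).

p = 4/11, q = 6/11

In a mixed equilibrium the agent is indifferent between Comply and Shirk; this condition fixes p.
  the agent's expected payoff from Comply: p·(-2) + (1−p)·4 = -6p + 4
  the agent's expected payoff from Shirk: p·5 + (1−p)·0 = 5p
  -6p + 4 = 5p  ⇒  -11p = -4  ⇒  p = 4/11.
The inspector's indifference between Inspect and Skip determines the agent's mixing probability q:
  the inspector's payoff to Inspect: q·4 + (1−q)·(-2) = 6q - 2
  the inspector's payoff to Skip: q·(-1) + (1−q)·4 = -5q + 4
  6q - 2 = -5q + 4  ⇒  11q = 6  ⇒  q = 6/11.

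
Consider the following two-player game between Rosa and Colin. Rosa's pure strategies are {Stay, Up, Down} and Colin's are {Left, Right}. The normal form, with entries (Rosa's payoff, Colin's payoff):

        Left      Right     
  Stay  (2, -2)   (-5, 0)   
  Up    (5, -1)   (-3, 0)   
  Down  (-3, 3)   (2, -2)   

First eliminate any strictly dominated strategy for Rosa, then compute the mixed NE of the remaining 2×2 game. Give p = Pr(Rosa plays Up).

p = 5/6

Rosa's strategy Stay is strictly dominated by Up: 5 > 2 and -3 > -5. Eliminate Stay.
Rosa's mix must leave Colin indifferent between Left and Right.
  Colin's payoff to Left: p·(-1) + (1−p)·3 = -4p + 3
  Colin's payoff to Right: p·0 + (1−p)·(-2) = 2p - 2
  -4p + 3 = 2p - 2  ⇒  -6p = -5  ⇒  p = 5/6.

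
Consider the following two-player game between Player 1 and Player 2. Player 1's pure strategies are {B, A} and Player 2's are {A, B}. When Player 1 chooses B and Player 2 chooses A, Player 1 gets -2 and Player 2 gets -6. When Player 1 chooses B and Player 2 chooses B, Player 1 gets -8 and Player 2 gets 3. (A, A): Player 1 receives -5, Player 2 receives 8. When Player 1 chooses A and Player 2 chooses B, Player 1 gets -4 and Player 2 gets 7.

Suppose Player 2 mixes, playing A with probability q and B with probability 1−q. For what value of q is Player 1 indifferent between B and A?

In a mixed equilibrium Player 1 is indifferent between B and A; this condition fixes q.
  Player 1's payoff from B: q·(-2) + (1−q)·(-8) = 6q - 8
  Player 1's payoff from A: q·(-5) + (1−q)·(-4) = -q - 4
  6q - 8 = -q - 4  ⇒  7q = 4  ⇒  q = 4/7.

q = 4/7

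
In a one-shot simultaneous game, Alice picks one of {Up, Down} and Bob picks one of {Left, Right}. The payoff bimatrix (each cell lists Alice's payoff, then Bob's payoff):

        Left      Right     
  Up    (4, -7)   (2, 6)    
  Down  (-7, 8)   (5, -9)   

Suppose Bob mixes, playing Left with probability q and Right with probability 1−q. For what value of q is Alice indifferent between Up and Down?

Alice's indifference between Up and Down determines Bob's mixing probability q:
  Alice's expected payoff from Up: q·4 + (1−q)·2 = 2q + 2
  Alice's expected payoff from Down: q·(-7) + (1−q)·5 = -12q + 5
  2q + 2 = -12q + 5  ⇒  14q = 3  ⇒  q = 3/14.

q = 3/14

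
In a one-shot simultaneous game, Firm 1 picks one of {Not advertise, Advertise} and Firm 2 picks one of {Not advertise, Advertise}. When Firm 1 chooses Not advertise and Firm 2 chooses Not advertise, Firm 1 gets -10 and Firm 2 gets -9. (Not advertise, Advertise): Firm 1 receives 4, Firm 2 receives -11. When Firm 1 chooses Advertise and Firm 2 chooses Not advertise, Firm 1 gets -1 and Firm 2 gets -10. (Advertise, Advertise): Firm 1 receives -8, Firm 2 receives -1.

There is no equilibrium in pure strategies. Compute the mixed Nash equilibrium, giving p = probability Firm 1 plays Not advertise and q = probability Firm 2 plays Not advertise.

p = 9/11, q = 4/7

Set Firm 2's expected payoff from Not advertise equal to that from Advertise:
  Firm 2's payoff to Not advertise: p·(-9) + (1−p)·(-10) = p - 10
  Firm 2's payoff to Advertise: p·(-11) + (1−p)·(-1) = -10p - 1
  p - 10 = -10p - 1  ⇒  11p = 9  ⇒  p = 9/11.
Firm 1's indifference between Not advertise and Advertise determines Firm 2's mixing probability q:
  Firm 1's payoff to Not advertise: q·(-10) + (1−q)·4 = -14q + 4
  Firm 1's payoff to Advertise: q·(-1) + (1−q)·(-8) = 7q - 8
  -14q + 4 = 7q - 8  ⇒  -21q = -12  ⇒  q = 4/7.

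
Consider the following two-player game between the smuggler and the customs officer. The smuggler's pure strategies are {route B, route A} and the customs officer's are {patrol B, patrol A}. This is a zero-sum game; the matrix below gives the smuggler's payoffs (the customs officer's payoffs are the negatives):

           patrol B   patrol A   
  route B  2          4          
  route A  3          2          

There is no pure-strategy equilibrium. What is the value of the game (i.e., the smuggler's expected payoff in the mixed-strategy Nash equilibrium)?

The customs officer's mix must leave the smuggler indifferent between route B and route A.
  the smuggler's expected payoff from route B: q·2 + (1−q)·4 = -2q + 4
  the smuggler's expected payoff from route A: q·3 + (1−q)·2 = q + 2
  -2q + 4 = q + 2  ⇒  -3q = -2  ⇒  q = 2/3.
The value is the smuggler's expected payoff against this mix (using route B): (2/3)·2 + (1/3)·4 = 8/3.

v = 8/3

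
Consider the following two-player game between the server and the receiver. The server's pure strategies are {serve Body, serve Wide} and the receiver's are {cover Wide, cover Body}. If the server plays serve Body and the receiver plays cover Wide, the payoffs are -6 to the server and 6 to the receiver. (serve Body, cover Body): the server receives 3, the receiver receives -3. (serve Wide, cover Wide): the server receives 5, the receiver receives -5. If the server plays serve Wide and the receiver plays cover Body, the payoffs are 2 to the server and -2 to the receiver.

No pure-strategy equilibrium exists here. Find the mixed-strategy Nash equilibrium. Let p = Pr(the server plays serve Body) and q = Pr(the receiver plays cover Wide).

Set the receiver's expected payoff from cover Wide equal to that from cover Body:
  the receiver's payoff from cover Wide: p·6 + (1−p)·(-5) = 11p - 5
  the receiver's payoff from cover Body: p·(-3) + (1−p)·(-2) = -p - 2
  11p - 5 = -p - 2  ⇒  12p = 3  ⇒  p = 1/4.
The server's indifference between serve Body and serve Wide determines the receiver's mixing probability q:
  the server's expected payoff from serve Body: q·(-6) + (1−q)·3 = -9q + 3
  the server's expected payoff from serve Wide: q·5 + (1−q)·2 = 3q + 2
  -9q + 3 = 3q + 2  ⇒  -12q = -1  ⇒  q = 1/12.

p = 1/4, q = 1/12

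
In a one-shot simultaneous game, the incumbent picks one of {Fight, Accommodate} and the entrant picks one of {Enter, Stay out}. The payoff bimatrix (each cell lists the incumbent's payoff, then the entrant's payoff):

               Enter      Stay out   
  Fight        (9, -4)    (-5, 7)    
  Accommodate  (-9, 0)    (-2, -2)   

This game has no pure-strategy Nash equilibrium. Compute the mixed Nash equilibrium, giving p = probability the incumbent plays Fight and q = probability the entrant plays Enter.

Set the entrant's expected payoff from Enter equal to that from Stay out:
  the entrant's payoff to Enter: p·(-4) + (1−p)·0 = -4p
  the entrant's payoff to Stay out: p·7 + (1−p)·(-2) = 9p - 2
  -4p = 9p - 2  ⇒  -13p = -2  ⇒  p = 2/13.
The incumbent's indifference between Fight and Accommodate determines the entrant's mixing probability q:
  the incumbent's payoff from Fight: q·9 + (1−q)·(-5) = 14q - 5
  the incumbent's payoff from Accommodate: q·(-9) + (1−q)·(-2) = -7q - 2
  14q - 5 = -7q - 2  ⇒  21q = 3  ⇒  q = 1/7.

p = 2/13, q = 1/7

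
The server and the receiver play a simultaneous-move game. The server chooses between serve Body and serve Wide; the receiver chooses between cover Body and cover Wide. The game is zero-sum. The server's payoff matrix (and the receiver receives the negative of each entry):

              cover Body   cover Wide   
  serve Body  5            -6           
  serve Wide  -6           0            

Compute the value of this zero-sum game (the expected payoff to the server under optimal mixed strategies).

Set the server's expected payoff from serve Body equal to that from serve Wide:
  the server's payoff to serve Body: q·5 + (1−q)·(-6) = 11q - 6
  the server's payoff to serve Wide: q·(-6) + (1−q)·0 = -6q
  11q - 6 = -6q  ⇒  17q = 6  ⇒  q = 6/17.
The value is the server's expected payoff against this mix (using serve Body): (6/17)·5 + (11/17)·(-6) = -36/17.

v = -36/17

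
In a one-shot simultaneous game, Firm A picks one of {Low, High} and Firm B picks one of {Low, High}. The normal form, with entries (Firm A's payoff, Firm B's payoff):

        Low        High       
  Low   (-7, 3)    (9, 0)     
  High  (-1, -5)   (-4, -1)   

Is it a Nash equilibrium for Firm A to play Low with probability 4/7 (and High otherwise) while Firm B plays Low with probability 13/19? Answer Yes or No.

Yes

Check Firm B's indifference given Firm A's mix p = 4/7:
  payoff from Low = -3/7; payoff from High = -3/7 — equal.
Check Firm A's indifference given Firm B's mix q = 13/19:
  payoff from Low = -37/19; payoff from High = -37/19 — equal.
Both players are indifferent, so neither can profitably deviate.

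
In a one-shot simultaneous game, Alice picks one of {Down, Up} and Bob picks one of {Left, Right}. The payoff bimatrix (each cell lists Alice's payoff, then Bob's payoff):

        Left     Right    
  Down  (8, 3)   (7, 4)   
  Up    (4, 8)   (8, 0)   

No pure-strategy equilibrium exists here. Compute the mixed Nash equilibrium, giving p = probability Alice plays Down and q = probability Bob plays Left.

Bob's indifference between Left and Right determines Alice's mixing probability p:
  Bob's payoff from Left: p·3 + (1−p)·8 = -5p + 8
  Bob's payoff from Right: p·4 + (1−p)·0 = 4p
  -5p + 8 = 4p  ⇒  -9p = -8  ⇒  p = 8/9.
Set Alice's expected payoff from Down equal to that from Up:
  Alice's payoff from Down: q·8 + (1−q)·7 = q + 7
  Alice's payoff from Up: q·4 + (1−q)·8 = -4q + 8
  q + 7 = -4q + 8  ⇒  5q = 1  ⇒  q = 1/5.

p = 8/9, q = 1/5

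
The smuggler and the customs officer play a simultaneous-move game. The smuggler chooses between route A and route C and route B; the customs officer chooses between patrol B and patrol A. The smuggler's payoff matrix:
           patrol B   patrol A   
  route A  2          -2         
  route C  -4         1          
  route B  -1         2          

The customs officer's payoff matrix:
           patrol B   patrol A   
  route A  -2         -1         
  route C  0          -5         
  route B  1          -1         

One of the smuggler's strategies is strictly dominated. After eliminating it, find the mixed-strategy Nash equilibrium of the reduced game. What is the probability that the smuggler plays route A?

The smuggler's strategy route C is strictly dominated by route B: -1 > -4 and 2 > 1. Eliminate route C.
The customs officer's indifference between patrol B and patrol A determines the smuggler's mixing probability p:
  the customs officer's expected payoff from patrol B: p·(-2) + (1−p)·1 = -3p + 1
  the customs officer's expected payoff from patrol A: p·(-1) + (1−p)·(-1) = -1
  -3p + 1 = -1  ⇒  -3p = -2  ⇒  p = 2/3.

p = 2/3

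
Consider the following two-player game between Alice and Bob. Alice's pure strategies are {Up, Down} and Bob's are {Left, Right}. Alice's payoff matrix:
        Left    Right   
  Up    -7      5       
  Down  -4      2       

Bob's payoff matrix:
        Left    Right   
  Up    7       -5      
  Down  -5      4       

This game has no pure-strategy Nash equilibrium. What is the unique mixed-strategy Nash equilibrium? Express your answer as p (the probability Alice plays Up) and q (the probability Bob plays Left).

Set Bob's expected payoff from Left equal to that from Right:
  Bob's expected payoff from Left: p·7 + (1−p)·(-5) = 12p - 5
  Bob's expected payoff from Right: p·(-5) + (1−p)·4 = -9p + 4
  12p - 5 = -9p + 4  ⇒  21p = 9  ⇒  p = 3/7.
In a mixed equilibrium Alice is indifferent between Up and Down; this condition fixes q.
  Alice's payoff from Up: q·(-7) + (1−q)·5 = -12q + 5
  Alice's payoff from Down: q·(-4) + (1−q)·2 = -6q + 2
  -12q + 5 = -6q + 2  ⇒  -6q = -3  ⇒  q = 1/2.

p = 3/7, q = 1/2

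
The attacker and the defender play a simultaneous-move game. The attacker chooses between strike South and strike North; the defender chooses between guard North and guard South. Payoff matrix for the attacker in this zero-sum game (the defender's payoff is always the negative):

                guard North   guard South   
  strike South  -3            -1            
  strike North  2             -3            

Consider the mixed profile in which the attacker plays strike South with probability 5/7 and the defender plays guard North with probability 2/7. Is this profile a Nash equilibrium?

Yes

Check the defender's indifference given the attacker's mix p = 5/7:
  payoff from guard North = 11/7; payoff from guard South = 11/7 — equal.
Check the attacker's indifference given the defender's mix q = 2/7:
  payoff from strike South = -11/7; payoff from strike North = -11/7 — equal.
Both players are indifferent, so neither can profitably deviate.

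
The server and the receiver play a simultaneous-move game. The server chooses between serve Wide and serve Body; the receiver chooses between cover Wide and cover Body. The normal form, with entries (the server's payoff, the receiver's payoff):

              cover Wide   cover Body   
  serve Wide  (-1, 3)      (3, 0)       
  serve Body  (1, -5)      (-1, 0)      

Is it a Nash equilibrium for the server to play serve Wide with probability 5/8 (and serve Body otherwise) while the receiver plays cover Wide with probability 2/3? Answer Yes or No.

Check the receiver's indifference given the server's mix p = 5/8:
  payoff from cover Wide = 0; payoff from cover Body = 0 — equal.
Check the server's indifference given the receiver's mix q = 2/3:
  payoff from serve Wide = 1/3; payoff from serve Body = 1/3 — equal.
Both players are indifferent, so neither can profitably deviate.

Yes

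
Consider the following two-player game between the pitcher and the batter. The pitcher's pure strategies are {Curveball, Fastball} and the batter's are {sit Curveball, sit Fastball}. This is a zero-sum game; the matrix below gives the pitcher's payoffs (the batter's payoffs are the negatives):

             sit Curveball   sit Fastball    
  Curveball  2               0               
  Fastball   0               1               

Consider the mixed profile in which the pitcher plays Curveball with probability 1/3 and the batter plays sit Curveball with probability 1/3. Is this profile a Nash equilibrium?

Yes

Check the batter's indifference given the pitcher's mix p = 1/3:
  payoff from sit Curveball = -2/3; payoff from sit Fastball = -2/3 — equal.
Check the pitcher's indifference given the batter's mix q = 1/3:
  payoff from Curveball = 2/3; payoff from Fastball = 2/3 — equal.
Both players are indifferent, so neither can profitably deviate.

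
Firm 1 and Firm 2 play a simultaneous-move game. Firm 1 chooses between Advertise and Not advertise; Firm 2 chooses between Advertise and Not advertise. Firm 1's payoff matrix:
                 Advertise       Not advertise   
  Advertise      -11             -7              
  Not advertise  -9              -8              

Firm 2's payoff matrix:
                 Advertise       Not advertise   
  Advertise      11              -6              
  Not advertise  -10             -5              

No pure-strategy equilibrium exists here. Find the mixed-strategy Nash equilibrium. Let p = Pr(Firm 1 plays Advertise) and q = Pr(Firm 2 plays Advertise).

p = 5/22, q = 1/3

In a mixed equilibrium Firm 2 is indifferent between Advertise and Not advertise; this condition fixes p.
  Firm 2's expected payoff from Advertise: p·11 + (1−p)·(-10) = 21p - 10
  Firm 2's expected payoff from Not advertise: p·(-6) + (1−p)·(-5) = -p - 5
  21p - 10 = -p - 5  ⇒  22p = 5  ⇒  p = 5/22.
In a mixed equilibrium Firm 1 is indifferent between Advertise and Not advertise; this condition fixes q.
  Firm 1's expected payoff from Advertise: q·(-11) + (1−q)·(-7) = -4q - 7
  Firm 1's expected payoff from Not advertise: q·(-9) + (1−q)·(-8) = -q - 8
  -4q - 7 = -q - 8  ⇒  -3q = -1  ⇒  q = 1/3.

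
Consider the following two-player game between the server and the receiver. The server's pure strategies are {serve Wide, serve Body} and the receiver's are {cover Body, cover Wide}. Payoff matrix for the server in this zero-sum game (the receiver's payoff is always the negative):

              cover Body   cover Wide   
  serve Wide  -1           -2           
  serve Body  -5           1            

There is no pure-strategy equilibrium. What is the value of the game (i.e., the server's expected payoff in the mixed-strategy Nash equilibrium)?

In a mixed equilibrium the server is indifferent between serve Wide and serve Body; this condition fixes q.
  the server's payoff from serve Wide: q·(-1) + (1−q)·(-2) = q - 2
  the server's payoff from serve Body: q·(-5) + (1−q)·1 = -6q + 1
  q - 2 = -6q + 1  ⇒  7q = 3  ⇒  q = 3/7.
The value is the server's expected payoff against this mix (using serve Wide): (3/7)·(-1) + (4/7)·(-2) = -11/7.

v = -11/7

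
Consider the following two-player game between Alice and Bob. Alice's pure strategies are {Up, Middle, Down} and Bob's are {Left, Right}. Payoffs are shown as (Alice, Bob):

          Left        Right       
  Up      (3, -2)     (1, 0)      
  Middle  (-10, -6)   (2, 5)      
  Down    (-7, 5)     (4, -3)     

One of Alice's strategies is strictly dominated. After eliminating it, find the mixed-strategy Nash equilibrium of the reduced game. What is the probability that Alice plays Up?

Alice's strategy Middle is strictly dominated by Down: -7 > -10 and 4 > 2. Eliminate Middle.
For Bob to be willing to mix, Bob must be indifferent between Left and Right, which pins down Alice's mix.
  Bob's payoff from Left: p·(-2) + (1−p)·5 = -7p + 5
  Bob's payoff from Right: p·0 + (1−p)·(-3) = 3p - 3
  -7p + 5 = 3p - 3  ⇒  -10p = -8  ⇒  p = 4/5.

p = 4/5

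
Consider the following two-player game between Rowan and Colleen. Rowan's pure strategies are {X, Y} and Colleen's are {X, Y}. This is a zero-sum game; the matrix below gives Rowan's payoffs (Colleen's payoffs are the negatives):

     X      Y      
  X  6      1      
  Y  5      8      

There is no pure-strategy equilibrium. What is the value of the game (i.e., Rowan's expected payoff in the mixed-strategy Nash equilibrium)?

v = 43/8

Rowan's indifference between X and Y determines Colleen's mixing probability q:
  Rowan's payoff to X: q·6 + (1−q)·1 = 5q + 1
  Rowan's payoff to Y: q·5 + (1−q)·8 = -3q + 8
  5q + 1 = -3q + 8  ⇒  8q = 7  ⇒  q = 7/8.
The value is Rowan's expected payoff against this mix (using X): (7/8)·6 + (1/8)·1 = 43/8.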